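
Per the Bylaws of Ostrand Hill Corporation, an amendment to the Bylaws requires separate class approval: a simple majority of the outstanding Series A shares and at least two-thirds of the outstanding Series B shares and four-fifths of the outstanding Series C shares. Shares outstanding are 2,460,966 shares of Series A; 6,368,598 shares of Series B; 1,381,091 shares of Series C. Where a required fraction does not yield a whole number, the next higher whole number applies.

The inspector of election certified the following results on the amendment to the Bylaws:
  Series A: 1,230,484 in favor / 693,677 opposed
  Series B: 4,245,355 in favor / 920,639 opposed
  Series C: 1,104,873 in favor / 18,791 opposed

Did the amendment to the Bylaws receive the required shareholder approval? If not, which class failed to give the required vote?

Not approved — the Series B shares did not give the required vote.

Series A: a majority of 2460966 is 1230484; 1,230,484 required, 1,230,484 in favor — approved.
Series B: 2/3 of 6368598 = 4245732; 4,245,732 required, 4,245,355 in favor — not approved.
Series C: 4/5 of 1381091 = 1104872.80, rounded up to 1104873; 1,104,873 required, 1,104,873 in favor — approved.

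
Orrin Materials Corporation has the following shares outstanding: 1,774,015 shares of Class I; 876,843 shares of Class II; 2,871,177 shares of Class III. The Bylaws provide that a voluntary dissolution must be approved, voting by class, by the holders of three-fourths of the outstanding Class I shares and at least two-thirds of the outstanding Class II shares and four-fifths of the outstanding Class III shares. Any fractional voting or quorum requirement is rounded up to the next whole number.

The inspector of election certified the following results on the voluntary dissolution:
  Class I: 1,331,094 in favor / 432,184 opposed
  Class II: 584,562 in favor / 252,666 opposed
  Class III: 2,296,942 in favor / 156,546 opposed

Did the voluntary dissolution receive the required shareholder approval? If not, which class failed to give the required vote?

Approved — every class gave the required vote.

Class I: 3/4 of 1774015 = 1330511.25, rounded up to 1330512; 1,330,512 required, 1,331,094 in favor — approved.
Class II: 2/3 of 876843 = 584562; 584,562 required, 584,562 in favor — approved.
Class III: 4/5 of 2871177 = 2296941.60, rounded up to 2296942; 2,296,942 required, 2,296,942 in favor — approved.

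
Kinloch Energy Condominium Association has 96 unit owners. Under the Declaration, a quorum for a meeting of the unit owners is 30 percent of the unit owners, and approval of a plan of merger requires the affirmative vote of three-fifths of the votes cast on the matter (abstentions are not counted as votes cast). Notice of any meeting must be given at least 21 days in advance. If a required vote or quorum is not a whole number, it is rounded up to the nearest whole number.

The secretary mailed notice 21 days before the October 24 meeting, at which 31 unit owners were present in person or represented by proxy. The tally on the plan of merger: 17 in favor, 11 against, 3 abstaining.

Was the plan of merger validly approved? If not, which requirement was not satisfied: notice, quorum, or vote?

Notice: 21 days given; 21 required. Satisfied.
Quorum: 30% of 96 = 28.80, rounded up to 29; 31 present. Satisfied.
Vote: requires three-fifths of the votes cast (31 − 3 abstaining = 28); 3/5 of 28 = 16.80, rounded up to 17, so 17 needed; 17 in favor. Satisfied.

Valid — all requirements satisfied.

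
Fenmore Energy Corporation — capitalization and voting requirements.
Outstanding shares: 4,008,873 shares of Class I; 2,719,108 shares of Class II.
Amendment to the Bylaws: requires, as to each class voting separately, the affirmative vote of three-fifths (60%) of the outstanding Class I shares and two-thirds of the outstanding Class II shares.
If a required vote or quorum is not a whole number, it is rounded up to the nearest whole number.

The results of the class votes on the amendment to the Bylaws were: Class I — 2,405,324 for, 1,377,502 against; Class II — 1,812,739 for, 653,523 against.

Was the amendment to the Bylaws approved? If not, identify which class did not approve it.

Approved — every class gave the required vote.

Class I: 3/5 of 4008873 = 2405323.80, rounded up to 2405324; 2,405,324 required, 2,405,324 in favor — approved.
Class II: 2/3 of 2719108 = 1812738.67, rounded up to 1812739; 1,812,739 required, 1,812,739 in favor — approved.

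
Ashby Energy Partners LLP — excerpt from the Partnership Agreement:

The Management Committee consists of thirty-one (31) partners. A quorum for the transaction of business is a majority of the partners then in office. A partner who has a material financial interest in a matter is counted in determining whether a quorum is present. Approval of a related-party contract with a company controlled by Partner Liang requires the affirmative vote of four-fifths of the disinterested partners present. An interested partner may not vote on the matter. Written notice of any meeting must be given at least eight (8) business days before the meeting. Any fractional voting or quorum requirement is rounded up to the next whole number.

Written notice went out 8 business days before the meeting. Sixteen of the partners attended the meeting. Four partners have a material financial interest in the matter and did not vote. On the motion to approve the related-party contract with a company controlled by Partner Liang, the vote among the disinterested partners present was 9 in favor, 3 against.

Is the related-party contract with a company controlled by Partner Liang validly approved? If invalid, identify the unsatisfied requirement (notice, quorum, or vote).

Notice: 8 business days given; 8 required (8 ≥ 8). Satisfied.
Quorum: 16 present (interested partners count toward quorum); quorum is 16. Satisfied.
Vote: the related-party contract with a company controlled by Partner Liang requires four-fifths of the disinterested partners present (16 − 4 = 12). 4/5 of 12 = 9.60, rounded up to 10, so 10 affirmative votes are needed; 9 voted in favor. Not satisfied.

Invalid — vote requirement not satisfied.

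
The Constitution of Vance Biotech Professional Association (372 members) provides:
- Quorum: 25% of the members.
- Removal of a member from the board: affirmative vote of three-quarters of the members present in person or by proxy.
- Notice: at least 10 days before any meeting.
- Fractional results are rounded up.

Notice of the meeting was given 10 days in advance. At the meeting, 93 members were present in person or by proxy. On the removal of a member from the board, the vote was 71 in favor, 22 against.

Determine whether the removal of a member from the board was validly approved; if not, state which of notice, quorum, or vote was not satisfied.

Notice: 10 days given; 10 required. Satisfied.
Quorum: 25% of 372 = 93; 93 present. Satisfied.
Vote: requires three-fourths of those present (93); 3/4 of 93 = 69.75, rounded up to 70, so 70 needed; 71 in favor. Satisfied.

Valid — all requirements satisfied.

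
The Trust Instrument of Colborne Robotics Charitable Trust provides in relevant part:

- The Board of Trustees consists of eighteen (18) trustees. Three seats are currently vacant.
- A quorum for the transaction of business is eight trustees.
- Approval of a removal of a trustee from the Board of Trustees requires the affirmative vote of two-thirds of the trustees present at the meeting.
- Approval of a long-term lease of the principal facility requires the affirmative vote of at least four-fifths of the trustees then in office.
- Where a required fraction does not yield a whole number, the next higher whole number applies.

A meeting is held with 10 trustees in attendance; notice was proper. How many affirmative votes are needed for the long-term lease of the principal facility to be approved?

The long-term lease of the principal facility requires four-fifths of the trustees then in office (15).
4/5 of 15 = 12.
(Only 10 can vote, so the long-term lease of the principal facility cannot pass at this meeting, but the required vote is still 12.)

12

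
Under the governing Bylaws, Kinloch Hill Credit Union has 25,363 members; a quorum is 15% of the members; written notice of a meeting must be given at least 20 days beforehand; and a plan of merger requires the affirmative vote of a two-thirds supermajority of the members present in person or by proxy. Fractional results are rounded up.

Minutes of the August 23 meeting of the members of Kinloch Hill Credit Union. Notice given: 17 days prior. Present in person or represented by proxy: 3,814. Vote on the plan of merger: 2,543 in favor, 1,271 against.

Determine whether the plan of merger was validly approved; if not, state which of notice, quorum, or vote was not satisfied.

Invalid — notice requirement not satisfied.

Notice: 17 days given; 20 required. Not satisfied.
Quorum: 15% of 25,363 = 3,804.45, rounded up to 3,805; 3,814 present. Satisfied.
Vote: requires two-thirds of those present (3,814); 2/3 of 3814 = 2542.67, rounded up to 2543, so 2,543 needed; 2,543 in favor. Satisfied.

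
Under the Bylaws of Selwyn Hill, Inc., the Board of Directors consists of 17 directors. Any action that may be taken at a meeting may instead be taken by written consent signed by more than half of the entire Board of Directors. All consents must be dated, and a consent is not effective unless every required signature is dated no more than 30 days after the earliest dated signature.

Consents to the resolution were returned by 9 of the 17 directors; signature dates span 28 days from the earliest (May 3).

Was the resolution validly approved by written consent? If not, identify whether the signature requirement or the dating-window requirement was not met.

Effective — both the signature and dating-window requirements are satisfied.

Signatures required: more than half of 17 — a majority of 17 is 9, so 9 needed; 9 signed. Sufficient.
Dating window: the latest signature is 28 days after the earliest; the limit is 30 days. Within the window.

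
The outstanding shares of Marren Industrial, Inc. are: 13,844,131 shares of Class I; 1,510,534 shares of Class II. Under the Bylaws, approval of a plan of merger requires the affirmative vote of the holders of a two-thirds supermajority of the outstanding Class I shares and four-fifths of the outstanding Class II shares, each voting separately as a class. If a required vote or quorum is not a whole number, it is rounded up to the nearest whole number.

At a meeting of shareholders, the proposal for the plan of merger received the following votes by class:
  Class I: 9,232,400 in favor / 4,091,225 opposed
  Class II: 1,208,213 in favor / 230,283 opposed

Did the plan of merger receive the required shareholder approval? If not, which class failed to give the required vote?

Not approved — the Class II shares did not give the required vote.

Class I: 2/3 of 13844131 = 9229420.67, rounded up to 9229421; 9,229,421 required, 9,232,400 in favor — approved.
Class II: 4/5 of 1510534 = 1208427.20, rounded up to 1208428; 1,208,428 required, 1,208,213 in favor — not approved.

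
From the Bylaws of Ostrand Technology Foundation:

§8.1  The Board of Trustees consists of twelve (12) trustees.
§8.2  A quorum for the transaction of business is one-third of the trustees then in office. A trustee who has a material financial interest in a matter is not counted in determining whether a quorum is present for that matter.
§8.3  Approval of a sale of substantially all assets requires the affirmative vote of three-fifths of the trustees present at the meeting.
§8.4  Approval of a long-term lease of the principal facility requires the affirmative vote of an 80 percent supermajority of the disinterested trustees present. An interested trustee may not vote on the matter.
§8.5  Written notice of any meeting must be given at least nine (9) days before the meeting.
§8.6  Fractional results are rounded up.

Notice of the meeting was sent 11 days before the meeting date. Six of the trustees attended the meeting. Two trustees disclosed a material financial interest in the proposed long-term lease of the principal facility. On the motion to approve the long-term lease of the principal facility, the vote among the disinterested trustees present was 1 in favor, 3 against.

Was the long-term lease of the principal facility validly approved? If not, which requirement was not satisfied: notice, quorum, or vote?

Notice: 11 days given; 9 required (11 ≥ 9). Satisfied.
Quorum: 6 present, but the 2 interested trustees do not count, leaving 4. Quorum is 4. Satisfied.
Vote: the long-term lease of the principal facility requires four-fifths of the disinterested trustees present (6 − 2 = 4). 4/5 of 4 = 3.20, rounded up to 4, so 4 affirmative votes are needed; 1 voted in favor. Not satisfied.

Invalid — vote requirement not satisfied.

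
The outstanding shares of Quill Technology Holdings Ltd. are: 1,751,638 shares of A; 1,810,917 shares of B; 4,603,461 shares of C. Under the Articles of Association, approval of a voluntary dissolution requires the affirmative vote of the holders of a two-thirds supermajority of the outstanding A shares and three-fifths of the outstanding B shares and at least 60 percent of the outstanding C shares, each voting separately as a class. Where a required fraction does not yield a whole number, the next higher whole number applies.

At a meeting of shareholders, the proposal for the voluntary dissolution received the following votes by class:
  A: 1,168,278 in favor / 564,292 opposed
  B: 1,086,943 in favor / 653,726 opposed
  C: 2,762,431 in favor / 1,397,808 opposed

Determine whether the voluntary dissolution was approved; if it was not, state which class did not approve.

A: 2/3 of 1751638 = 1167758.67, rounded up to 1167759; 1,167,759 required, 1,168,278 in favor — approved.
B: 3/5 of 1810917 = 1086550.20, rounded up to 1086551; 1,086,551 required, 1,086,943 in favor — approved.
C: 3/5 of 4603461 = 2762076.60, rounded up to 2762077; 2,762,077 required, 2,762,431 in favor — approved.

Approved — every class gave the required vote.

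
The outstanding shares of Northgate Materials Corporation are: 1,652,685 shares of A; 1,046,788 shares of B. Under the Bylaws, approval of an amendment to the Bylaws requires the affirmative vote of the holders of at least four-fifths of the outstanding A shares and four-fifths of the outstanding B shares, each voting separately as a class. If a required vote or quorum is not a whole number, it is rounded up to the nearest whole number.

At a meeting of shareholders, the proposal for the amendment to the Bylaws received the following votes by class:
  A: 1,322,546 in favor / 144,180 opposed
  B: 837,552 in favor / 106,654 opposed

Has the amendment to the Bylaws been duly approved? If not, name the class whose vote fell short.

Approved — every class gave the required vote.

A: 4/5 of 1652685 = 1322148; 1,322,148 required, 1,322,546 in favor — approved.
B: 4/5 of 1046788 = 837430.40, rounded up to 837431; 837,431 required, 837,552 in favor — approved.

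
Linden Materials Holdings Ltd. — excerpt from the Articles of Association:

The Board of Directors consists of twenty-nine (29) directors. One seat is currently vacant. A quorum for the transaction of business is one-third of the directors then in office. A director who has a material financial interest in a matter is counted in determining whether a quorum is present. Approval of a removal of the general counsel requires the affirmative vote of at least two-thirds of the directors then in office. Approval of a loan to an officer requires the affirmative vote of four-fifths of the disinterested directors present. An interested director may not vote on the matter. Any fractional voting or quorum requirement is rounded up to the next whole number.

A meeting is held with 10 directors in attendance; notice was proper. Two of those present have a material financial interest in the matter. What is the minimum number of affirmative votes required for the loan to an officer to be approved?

The loan to an officer requires four-fifths of the disinterested directors present (10 − 2 = 8).
4/5 of 8 = 6.40, rounded up to 7.

7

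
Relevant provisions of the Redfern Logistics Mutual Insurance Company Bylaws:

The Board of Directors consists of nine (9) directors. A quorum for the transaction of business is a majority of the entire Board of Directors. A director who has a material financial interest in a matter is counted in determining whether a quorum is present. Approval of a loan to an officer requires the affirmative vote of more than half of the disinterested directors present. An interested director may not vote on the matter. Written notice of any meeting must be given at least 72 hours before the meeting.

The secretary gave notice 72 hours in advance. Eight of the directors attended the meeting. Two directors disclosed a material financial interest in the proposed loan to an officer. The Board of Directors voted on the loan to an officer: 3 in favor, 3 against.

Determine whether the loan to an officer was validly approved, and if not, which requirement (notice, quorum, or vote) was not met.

Notice: 72 hours given; 72 required (72 ≥ 72). Satisfied.
Quorum: 8 present (interested directors count toward quorum); quorum is 5. Satisfied.
Vote: the loan to an officer requires a majority of the disinterested directors present (8 − 2 = 6). A majority of 6 is 4, so 4 affirmative votes are needed; 3 voted in favor. Not satisfied.

Invalid — vote requirement not satisfied.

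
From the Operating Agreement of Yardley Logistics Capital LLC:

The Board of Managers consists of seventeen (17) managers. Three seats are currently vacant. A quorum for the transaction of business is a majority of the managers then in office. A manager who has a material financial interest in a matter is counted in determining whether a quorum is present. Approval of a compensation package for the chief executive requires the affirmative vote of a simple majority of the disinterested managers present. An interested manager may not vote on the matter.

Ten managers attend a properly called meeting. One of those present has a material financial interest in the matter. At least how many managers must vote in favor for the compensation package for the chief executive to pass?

5

The compensation package for the chief executive requires a majority of the disinterested managers present (10 − 1 = 9).
A majority of 9 is 5.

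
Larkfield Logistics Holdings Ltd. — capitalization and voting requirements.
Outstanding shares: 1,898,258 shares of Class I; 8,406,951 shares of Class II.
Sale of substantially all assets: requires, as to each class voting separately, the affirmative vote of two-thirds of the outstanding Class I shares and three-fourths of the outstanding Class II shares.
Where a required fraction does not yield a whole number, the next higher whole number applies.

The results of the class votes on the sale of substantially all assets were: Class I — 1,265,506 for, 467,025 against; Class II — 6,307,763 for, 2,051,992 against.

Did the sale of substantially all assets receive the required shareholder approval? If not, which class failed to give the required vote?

Class I: 2/3 of 1898258 = 1265505.33, rounded up to 1265506; 1,265,506 required, 1,265,506 in favor — approved.
Class II: 3/4 of 8406951 = 6305213.25, rounded up to 6305214; 6,305,214 required, 6,307,763 in favor — approved.

Approved — every class gave the required vote.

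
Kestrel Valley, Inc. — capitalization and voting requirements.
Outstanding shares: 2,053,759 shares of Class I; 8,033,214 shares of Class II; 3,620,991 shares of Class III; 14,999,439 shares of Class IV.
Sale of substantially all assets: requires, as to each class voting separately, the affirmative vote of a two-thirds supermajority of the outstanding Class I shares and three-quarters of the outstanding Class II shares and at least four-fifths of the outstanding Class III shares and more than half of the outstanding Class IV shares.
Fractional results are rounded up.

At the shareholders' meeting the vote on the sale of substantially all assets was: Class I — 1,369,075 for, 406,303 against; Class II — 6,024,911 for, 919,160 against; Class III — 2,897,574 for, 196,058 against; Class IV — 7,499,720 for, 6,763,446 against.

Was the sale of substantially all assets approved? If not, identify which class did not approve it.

Not approved — the Class I shares did not give the required vote.

Class I: 2/3 of 2053759 = 1369172.67, rounded up to 1369173; 1,369,173 required, 1,369,075 in favor — not approved.
Class II: 3/4 of 8033214 = 6024910.50, rounded up to 6024911; 6,024,911 required, 6,024,911 in favor — approved.
Class III: 4/5 of 3620991 = 2896792.80, rounded up to 2896793; 2,896,793 required, 2,897,574 in favor — approved.
Class IV: a majority of 14999439 is 7499720; 7,499,720 required, 7,499,720 in favor — approved.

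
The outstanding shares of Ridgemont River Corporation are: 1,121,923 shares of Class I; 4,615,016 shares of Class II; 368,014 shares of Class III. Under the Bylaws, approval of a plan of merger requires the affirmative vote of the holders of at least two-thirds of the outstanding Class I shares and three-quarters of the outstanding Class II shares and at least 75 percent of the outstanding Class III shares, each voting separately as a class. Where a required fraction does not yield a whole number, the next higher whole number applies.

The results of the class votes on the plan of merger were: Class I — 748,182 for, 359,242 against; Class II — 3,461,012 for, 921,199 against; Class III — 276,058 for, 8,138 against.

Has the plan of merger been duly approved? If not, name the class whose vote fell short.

Not approved — the Class II shares did not give the required vote.

Class I: 2/3 of 1121923 = 747948.67, rounded up to 747949; 747,949 required, 748,182 in favor — approved.
Class II: 3/4 of 4615016 = 3461262; 3,461,262 required, 3,461,012 in favor — not approved.
Class III: 3/4 of 368014 = 276010.50, rounded up to 276011; 276,011 required, 276,058 in favor — approved.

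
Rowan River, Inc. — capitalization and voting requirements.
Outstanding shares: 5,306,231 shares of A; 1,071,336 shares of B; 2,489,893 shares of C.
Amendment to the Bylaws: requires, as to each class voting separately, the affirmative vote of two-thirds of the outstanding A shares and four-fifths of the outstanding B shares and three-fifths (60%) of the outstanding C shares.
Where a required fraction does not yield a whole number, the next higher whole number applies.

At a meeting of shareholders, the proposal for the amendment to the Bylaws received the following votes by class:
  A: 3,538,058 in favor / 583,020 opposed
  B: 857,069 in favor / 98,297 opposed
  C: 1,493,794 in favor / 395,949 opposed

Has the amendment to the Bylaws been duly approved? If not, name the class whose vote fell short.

A: 2/3 of 5306231 = 3537487.33, rounded up to 3537488; 3,537,488 required, 3,538,058 in favor — approved.
B: 4/5 of 1071336 = 857068.80, rounded up to 857069; 857,069 required, 857,069 in favor — approved.
C: 3/5 of 2489893 = 1493935.80, rounded up to 1493936; 1,493,936 required, 1,493,794 in favor — not approved.

Not approved — the C shares did not give the required vote.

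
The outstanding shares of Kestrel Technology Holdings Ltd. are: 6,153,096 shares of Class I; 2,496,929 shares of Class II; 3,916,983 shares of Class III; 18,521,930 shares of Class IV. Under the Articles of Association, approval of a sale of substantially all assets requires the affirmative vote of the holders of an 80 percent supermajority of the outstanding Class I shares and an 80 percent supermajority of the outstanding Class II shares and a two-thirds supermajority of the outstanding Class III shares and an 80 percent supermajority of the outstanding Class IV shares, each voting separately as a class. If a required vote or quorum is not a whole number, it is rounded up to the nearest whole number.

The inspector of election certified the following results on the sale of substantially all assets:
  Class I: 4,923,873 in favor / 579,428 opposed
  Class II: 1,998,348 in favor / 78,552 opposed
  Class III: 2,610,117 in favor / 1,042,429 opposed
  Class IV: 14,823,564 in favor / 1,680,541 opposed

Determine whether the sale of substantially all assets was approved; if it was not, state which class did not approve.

Class I: 4/5 of 6153096 = 4922476.80, rounded up to 4922477; 4,922,477 required, 4,923,873 in favor — approved.
Class II: 4/5 of 2496929 = 1997543.20, rounded up to 1997544; 1,997,544 required, 1,998,348 in favor — approved.
Class III: 2/3 of 3916983 = 2611322; 2,611,322 required, 2,610,117 in favor — not approved.
Class IV: 4/5 of 18521930 = 14817544; 14,817,544 required, 14,823,564 in favor — approved.

Not approved — the Class III shares did not give the required vote.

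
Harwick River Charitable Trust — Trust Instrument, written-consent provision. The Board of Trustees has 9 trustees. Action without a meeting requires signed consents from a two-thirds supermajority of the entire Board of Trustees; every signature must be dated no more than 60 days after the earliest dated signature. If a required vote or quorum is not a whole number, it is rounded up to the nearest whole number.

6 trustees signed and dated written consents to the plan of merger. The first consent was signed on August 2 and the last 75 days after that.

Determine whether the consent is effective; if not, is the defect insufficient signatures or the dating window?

Not effective — dating-window requirement not satisfied.

Signatures required: a two-thirds supermajority of 9 — 2/3 of 9 = 6, so 6 needed; 6 signed. Sufficient.
Dating window: the latest signature is 75 days after the earliest; the limit is 60 days. Outside the window.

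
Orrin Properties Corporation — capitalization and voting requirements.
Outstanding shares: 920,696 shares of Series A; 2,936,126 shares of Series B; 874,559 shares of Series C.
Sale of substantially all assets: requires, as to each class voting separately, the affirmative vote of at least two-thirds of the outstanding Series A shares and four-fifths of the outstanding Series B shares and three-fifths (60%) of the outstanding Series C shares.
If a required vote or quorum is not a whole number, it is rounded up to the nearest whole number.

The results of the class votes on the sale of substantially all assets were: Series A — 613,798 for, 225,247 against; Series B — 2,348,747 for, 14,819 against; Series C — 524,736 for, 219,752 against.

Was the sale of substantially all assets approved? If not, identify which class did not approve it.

Not approved — the Series B shares did not give the required vote.

Series A: 2/3 of 920696 = 613797.33, rounded up to 613798; 613,798 required, 613,798 in favor — approved.
Series B: 4/5 of 2936126 = 2348900.80, rounded up to 2348901; 2,348,901 required, 2,348,747 in favor — not approved.
Series C: 3/5 of 874559 = 524735.40, rounded up to 524736; 524,736 required, 524,736 in favor — approved.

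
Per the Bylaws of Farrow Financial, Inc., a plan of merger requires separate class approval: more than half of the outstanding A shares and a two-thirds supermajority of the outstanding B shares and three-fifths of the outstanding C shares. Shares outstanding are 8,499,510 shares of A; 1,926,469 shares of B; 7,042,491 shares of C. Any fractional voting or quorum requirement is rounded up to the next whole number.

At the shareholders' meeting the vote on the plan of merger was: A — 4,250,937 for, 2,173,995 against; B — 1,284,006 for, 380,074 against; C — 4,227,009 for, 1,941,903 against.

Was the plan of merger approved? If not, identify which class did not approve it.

A: a majority of 8499510 is 4249756; 4,249,756 required, 4,250,937 in favor — approved.
B: 2/3 of 1926469 = 1284312.67, rounded up to 1284313; 1,284,313 required, 1,284,006 in favor — not approved.
C: 3/5 of 7042491 = 4225494.60, rounded up to 4225495; 4,225,495 required, 4,227,009 in favor — approved.

Not approved — the B shares did not give the required vote.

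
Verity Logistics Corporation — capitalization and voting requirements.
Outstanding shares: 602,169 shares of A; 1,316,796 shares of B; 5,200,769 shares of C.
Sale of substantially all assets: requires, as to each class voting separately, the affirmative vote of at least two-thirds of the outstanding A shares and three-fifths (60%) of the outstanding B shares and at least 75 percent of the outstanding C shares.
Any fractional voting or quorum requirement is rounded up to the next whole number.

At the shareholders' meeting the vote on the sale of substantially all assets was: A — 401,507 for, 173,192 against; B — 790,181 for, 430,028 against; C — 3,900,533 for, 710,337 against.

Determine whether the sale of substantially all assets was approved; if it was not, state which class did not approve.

A: 2/3 of 602169 = 401446; 401,446 required, 401,507 in favor — approved.
B: 3/5 of 1316796 = 790077.60, rounded up to 790078; 790,078 required, 790,181 in favor — approved.
C: 3/4 of 5200769 = 3900576.75, rounded up to 3900577; 3,900,577 required, 3,900,533 in favor — not approved.

Not approved — the C shares did not give the required vote.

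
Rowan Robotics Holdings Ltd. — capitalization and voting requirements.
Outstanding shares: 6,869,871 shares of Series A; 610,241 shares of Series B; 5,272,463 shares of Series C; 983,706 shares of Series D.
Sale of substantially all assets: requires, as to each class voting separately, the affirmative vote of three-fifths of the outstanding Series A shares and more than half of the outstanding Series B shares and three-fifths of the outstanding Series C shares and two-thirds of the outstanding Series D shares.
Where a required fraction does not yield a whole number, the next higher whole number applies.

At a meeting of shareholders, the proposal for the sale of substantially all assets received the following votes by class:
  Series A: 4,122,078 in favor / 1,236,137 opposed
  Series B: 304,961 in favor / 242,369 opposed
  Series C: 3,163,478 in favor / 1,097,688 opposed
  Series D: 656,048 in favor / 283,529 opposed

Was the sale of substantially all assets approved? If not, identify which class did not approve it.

Not approved — the Series B shares did not give the required vote.

Series A: 3/5 of 6869871 = 4121922.60, rounded up to 4121923; 4,121,923 required, 4,122,078 in favor — approved.
Series B: a majority of 610241 is 305121; 305,121 required, 304,961 in favor — not approved.
Series C: 3/5 of 5272463 = 3163477.80, rounded up to 3163478; 3,163,478 required, 3,163,478 in favor — approved.
Series D: 2/3 of 983706 = 655804; 655,804 required, 656,048 in favor — approved.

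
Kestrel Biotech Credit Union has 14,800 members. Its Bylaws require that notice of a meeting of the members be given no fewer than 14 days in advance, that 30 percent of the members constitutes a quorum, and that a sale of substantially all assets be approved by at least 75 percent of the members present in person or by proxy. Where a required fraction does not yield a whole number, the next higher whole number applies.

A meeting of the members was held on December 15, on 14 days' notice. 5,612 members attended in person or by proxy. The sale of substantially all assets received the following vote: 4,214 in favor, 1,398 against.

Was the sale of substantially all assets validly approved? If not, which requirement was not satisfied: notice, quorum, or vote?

Notice: 14 days given; 14 required. Satisfied.
Quorum: 30% of 14,800 = 4,440; 5,612 present. Satisfied.
Vote: requires three-fourths of those present (5,612); 3/4 of 5612 = 4209, so 4,209 needed; 4,214 in favor. Satisfied.

Valid — all requirements satisfied.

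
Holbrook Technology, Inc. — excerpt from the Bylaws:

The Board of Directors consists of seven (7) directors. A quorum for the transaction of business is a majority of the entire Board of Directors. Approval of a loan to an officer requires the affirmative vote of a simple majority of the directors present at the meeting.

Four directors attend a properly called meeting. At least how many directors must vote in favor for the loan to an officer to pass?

The loan to an officer requires a majority of the directors present (4).
A majority of 4 is 3.

3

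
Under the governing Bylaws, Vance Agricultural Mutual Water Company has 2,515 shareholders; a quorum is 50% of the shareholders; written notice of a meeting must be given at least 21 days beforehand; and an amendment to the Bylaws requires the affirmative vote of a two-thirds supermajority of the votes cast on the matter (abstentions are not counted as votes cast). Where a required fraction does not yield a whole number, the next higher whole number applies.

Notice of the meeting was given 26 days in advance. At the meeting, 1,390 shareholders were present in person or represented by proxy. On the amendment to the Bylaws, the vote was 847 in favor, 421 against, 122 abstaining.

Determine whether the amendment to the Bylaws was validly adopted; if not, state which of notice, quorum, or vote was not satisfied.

Valid — all requirements satisfied.

Notice: 26 days given; 21 required. Satisfied.
Quorum: 50% of 2,515 = 1,257.50, rounded up to 1,258; 1,390 present. Satisfied.
Vote: requires two-thirds of the votes cast (1,390 − 122 abstaining = 1,268); 2/3 of 1268 = 845.33, rounded up to 846, so 846 needed; 847 in favor. Satisfied.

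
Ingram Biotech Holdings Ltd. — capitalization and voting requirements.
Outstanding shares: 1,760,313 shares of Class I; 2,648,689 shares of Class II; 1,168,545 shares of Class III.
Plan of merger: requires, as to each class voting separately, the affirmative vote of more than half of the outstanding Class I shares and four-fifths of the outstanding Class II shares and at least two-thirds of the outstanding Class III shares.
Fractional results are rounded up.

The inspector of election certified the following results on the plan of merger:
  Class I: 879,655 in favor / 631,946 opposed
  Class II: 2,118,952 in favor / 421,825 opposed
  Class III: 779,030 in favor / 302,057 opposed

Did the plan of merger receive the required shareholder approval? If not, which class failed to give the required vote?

Not approved — the Class I shares did not give the required vote.

Class I: a majority of 1760313 is 880157; 880,157 required, 879,655 in favor — not approved.
Class II: 4/5 of 2648689 = 2118951.20, rounded up to 2118952; 2,118,952 required, 2,118,952 in favor — approved.
Class III: 2/3 of 1168545 = 779030; 779,030 required, 779,030 in favor — approved.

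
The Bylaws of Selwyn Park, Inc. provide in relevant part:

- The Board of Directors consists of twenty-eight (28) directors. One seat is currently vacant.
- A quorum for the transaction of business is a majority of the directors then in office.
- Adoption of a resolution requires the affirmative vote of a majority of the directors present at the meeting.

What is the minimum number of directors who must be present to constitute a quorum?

A majority of 27 is 14.

14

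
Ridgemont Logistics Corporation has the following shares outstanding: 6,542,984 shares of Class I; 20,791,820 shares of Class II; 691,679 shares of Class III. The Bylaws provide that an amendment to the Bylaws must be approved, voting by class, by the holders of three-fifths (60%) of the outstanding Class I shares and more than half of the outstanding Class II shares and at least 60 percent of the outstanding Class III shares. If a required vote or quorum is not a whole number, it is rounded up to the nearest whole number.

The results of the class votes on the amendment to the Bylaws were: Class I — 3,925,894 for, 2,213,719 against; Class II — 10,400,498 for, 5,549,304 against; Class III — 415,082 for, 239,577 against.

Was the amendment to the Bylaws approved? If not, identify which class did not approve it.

Class I: 3/5 of 6542984 = 3925790.40, rounded up to 3925791; 3,925,791 required, 3,925,894 in favor — approved.
Class II: a majority of 20791820 is 10395911; 10,395,911 required, 10,400,498 in favor — approved.
Class III: 3/5 of 691679 = 415007.40, rounded up to 415008; 415,008 required, 415,082 in favor — approved.

Approved — every class gave the required vote.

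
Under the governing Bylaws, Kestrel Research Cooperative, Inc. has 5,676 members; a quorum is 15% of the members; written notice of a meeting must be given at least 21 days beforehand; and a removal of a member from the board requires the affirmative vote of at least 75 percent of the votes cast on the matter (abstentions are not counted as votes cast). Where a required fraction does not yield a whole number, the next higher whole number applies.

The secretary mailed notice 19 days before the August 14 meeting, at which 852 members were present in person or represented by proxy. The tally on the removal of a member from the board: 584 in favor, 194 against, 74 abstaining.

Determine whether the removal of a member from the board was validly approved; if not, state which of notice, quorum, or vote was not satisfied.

Notice: 19 days given; 21 required. Not satisfied.
Quorum: 15% of 5,676 = 851.40, rounded up to 852; 852 present. Satisfied.
Vote: requires three-fourths of the votes cast (852 − 74 abstaining = 778); 3/4 of 778 = 583.50, rounded up to 584, so 584 needed; 584 in favor. Satisfied.

Invalid — notice requirement not satisfied.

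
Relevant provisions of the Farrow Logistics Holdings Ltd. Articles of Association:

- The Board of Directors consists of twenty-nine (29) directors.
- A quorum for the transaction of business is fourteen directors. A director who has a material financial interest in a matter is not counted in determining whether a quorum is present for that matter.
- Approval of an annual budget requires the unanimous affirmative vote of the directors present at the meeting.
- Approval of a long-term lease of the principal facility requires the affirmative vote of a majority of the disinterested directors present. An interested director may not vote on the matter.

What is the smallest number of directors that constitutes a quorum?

The quorum is fixed at 14.

14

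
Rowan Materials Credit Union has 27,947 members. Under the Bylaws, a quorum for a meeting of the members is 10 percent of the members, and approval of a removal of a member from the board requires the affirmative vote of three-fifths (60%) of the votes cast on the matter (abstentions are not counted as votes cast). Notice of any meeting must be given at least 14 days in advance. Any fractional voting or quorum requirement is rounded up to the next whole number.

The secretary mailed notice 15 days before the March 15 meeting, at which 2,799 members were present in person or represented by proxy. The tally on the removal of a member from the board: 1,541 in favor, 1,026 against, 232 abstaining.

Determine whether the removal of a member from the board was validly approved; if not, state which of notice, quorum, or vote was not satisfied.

Notice: 15 days given; 14 required. Satisfied.
Quorum: 10% of 27,947 = 2,794.70, rounded up to 2,795; 2,799 present. Satisfied.
Vote: requires three-fifths of the votes cast (2,799 − 232 abstaining = 2,567); 3/5 of 2567 = 1540.20, rounded up to 1541, so 1,541 needed; 1,541 in favor. Satisfied.

Valid — all requirements satisfied.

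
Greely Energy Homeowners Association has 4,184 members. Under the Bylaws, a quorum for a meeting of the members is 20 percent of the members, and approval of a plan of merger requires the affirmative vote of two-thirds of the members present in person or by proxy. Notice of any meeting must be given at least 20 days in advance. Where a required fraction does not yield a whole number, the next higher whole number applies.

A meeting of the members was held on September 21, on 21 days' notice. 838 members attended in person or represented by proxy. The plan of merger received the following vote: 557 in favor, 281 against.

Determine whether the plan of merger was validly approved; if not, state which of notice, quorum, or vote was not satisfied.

Notice: 21 days given; 20 required. Satisfied.
Quorum: 20% of 4,184 = 836.80, rounded up to 837; 838 present. Satisfied.
Vote: requires two-thirds of those present (838); 2/3 of 838 = 558.67, rounded up to 559, so 559 needed; 557 in favor. Not satisfied.

Invalid — vote requirement not satisfied.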